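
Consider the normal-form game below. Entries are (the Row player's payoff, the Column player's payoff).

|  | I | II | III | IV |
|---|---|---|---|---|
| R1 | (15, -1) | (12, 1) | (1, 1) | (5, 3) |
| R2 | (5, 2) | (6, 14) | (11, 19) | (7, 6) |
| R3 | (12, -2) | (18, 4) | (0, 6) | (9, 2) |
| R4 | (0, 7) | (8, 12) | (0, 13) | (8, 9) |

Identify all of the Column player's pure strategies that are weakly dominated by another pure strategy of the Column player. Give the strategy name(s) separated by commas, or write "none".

I, II

I: dominated, since II does at least as well everywhere (R1: 1>-1, R2: 14>2, R3: 4>-2, R4: 12>7).
II: dominated, since III does at least as well everywhere (R1: 1=1, R2: 19>14, R3: 6>4, R4: 13>12).
Nothing dominates III: I at R1 (1>-1); II at R2 (19>14); IV at R2 (19>6).
IV: no other strategy beats it everywhere (I at R1 (3>-1); II at R1 (3>1); III at R1 (3>1)).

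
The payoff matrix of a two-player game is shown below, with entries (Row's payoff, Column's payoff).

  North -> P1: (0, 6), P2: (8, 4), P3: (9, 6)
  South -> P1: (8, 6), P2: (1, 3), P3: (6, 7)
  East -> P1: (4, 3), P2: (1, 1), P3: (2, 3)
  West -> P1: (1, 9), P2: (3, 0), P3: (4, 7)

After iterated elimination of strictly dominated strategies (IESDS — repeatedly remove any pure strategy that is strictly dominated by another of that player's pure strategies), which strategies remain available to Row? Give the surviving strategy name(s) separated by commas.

North, South

Column's strategy P2 is strictly dominated by P1 (North: 6>4, South: 6>3, East: 3>1, West: 9>0) and is removed.
Row's strategy East is strictly dominated by South (P1: 8>4, P3: 6>2) and is removed.
Row West is eliminated: South beats it against every remaining column (P1: 8>1, P3: 6>4).
Among the remaining strategies, none is strictly dominated by another pure strategy of the same player, so the elimination stops.
Surviving strategies — Row: {North, South}; Column: {P1, P3}.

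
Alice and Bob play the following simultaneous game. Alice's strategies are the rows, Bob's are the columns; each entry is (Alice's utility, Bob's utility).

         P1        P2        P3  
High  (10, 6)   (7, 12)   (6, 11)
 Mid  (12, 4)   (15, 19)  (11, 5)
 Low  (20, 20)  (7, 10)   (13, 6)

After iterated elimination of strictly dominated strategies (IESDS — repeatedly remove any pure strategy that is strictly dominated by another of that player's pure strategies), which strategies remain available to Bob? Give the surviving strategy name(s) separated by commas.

P1, P2

For Alice, Mid strictly dominates High on the remaining columns (P1: 12>10, P2: 15>7, P3: 11>6); eliminate High.
For Bob, P2 strictly dominates P3 on the remaining rows (Mid: 19>5, Low: 10>6); eliminate P3.
Among the remaining strategies, none is strictly dominated by another pure strategy of the same player, so the elimination stops.
Surviving strategies — Alice: {Mid, Low}; Bob: {P1, P2}.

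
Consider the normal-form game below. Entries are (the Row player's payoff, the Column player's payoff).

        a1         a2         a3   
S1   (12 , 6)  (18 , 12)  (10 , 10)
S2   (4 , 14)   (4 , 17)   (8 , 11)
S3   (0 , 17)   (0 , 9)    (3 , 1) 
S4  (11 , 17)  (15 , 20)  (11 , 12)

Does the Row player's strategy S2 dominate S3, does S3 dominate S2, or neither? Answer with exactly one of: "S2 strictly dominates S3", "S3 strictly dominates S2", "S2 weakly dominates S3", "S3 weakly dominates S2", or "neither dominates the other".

S2 strictly dominates S3

S2's payoffs vs S3's, by the Column player's action — a1: 4>0, a2: 4>0, a3: 8>3.
Every comparison favours S2, so S2 strictly dominates S3.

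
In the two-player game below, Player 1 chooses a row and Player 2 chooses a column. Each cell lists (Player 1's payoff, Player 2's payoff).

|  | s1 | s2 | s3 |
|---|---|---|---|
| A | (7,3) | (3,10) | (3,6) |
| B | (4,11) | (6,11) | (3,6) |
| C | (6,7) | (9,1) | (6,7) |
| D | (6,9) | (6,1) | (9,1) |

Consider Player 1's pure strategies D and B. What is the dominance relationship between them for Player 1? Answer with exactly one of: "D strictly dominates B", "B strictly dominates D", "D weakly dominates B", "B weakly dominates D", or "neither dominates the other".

D weakly dominates B

Compare D to B across every action of Player 2: s1: 6>4, s2: 6=6, s3: 9>3.
D is at least as good everywhere and strictly better somewhere (tied only at s2), so D weakly but not strictly dominates B.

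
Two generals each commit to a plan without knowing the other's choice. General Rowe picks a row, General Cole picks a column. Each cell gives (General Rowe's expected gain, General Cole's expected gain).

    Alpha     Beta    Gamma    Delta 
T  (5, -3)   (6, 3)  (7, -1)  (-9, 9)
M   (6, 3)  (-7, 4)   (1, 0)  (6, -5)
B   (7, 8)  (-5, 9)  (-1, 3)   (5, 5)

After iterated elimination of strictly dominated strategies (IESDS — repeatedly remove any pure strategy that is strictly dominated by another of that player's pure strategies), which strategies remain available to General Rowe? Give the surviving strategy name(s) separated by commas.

General Cole's strategy Alpha is strictly dominated by Beta (T: 3>-3, M: 4>3, B: 9>8) and is removed.
Column Gamma is eliminated: Beta beats it against every remaining row (T: 3>-1, M: 4>0, B: 9>3).
Among the remaining strategies, none is strictly dominated by another pure strategy of the same player, so the elimination stops.
Surviving strategies — General Rowe: {T, M, B}; General Cole: {Beta, Delta}.

T, M, B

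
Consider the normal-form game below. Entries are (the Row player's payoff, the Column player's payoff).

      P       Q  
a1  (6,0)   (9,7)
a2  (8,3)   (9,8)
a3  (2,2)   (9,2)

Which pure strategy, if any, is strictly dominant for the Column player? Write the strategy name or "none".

none

P fails to dominate Q at a1 (0<7).
Q fails to dominate P at a3 (2=2).
No single strategy dominates all the others.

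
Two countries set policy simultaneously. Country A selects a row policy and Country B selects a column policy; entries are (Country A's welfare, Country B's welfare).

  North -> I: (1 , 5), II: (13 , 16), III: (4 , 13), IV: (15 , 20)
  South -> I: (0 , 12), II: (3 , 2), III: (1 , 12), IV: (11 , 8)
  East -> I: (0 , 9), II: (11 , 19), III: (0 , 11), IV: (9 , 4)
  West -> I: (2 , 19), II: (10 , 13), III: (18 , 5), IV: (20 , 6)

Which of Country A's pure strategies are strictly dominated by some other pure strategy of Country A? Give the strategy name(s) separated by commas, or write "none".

South, East

Nothing dominates North: South at I (1>0); East at I (1>0); West at II (13>10).
North strictly dominates South — I: 1>0, II: 13>3, III: 4>1, IV: 15>11.
East: dominated, since North does at least as well everywhere (I: 1>0, II: 13>11, III: 4>0, IV: 15>9).
West: no other strategy beats it everywhere (North at I (2>1); South at I (2>0); East at I (2>0)).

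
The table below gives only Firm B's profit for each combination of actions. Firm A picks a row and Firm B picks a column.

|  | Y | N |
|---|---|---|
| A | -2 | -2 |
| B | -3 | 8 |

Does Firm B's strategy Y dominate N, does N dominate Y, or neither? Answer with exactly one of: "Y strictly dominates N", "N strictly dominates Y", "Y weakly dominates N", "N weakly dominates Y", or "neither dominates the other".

Compare Y to N across each choice by Firm A: A: -2=-2, B: -3<8.
N is at least as good everywhere and strictly better somewhere (tied at A), so N weakly dominates Y.

N weakly dominates Y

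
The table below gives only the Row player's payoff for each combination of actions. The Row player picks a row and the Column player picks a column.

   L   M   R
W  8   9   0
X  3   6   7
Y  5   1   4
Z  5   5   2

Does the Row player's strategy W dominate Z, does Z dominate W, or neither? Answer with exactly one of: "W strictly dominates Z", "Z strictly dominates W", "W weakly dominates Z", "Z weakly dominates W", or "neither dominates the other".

neither dominates the other

W's payoffs vs Z's, by the Column player's action — L: 8>5, M: 9>5, R: 0<2.
W does better at L, M but worse at R; neither strategy dominates the other.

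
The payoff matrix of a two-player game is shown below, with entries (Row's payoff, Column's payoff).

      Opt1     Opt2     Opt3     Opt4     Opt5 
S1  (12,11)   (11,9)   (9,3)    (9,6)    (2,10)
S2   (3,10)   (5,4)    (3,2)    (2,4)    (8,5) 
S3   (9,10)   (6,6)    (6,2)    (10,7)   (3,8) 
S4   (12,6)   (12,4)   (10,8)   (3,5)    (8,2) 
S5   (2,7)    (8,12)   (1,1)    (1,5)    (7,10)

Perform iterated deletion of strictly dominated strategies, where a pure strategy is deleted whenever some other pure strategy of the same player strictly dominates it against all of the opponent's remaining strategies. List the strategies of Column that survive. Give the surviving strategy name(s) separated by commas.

Opt1, Opt3

Row S5 is eliminated: S4 beats it against every remaining column (Opt1: 12>2, Opt2: 12>8, Opt3: 10>1, Opt4: 3>1, Opt5: 8>7).
Column Opt2 is eliminated: Opt1 beats it against every remaining row (S1: 11>9, S2: 10>4, S3: 10>6, S4: 6>4).
Column Opt4 is eliminated: Opt1 beats it against every remaining row (S1: 11>6, S2: 10>4, S3: 10>7, S4: 6>5).
For Row, S4 strictly dominates S3 on the remaining columns (Opt1: 12>9, Opt3: 10>6, Opt5: 8>3); eliminate S3.
Column Opt5 is eliminated: Opt1 beats it against every remaining row (S1: 11>10, S2: 10>5, S4: 6>2).
Row's strategy S2 is strictly dominated by S1 (Opt1: 12>3, Opt3: 9>3) and is removed.
Among the remaining strategies, none is strictly dominated by another pure strategy of the same player, so the elimination stops.
Surviving strategies — Row: {S1, S4}; Column: {Opt1, Opt3}.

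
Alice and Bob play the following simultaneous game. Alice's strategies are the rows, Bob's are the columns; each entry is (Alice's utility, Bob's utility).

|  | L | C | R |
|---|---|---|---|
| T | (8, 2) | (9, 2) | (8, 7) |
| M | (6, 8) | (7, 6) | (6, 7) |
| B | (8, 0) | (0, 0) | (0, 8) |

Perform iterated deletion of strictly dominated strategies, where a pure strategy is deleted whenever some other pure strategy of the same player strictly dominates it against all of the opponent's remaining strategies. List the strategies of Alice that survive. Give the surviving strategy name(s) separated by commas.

Alice's strategy M is strictly dominated by T (L: 8>6, C: 9>7, R: 8>6) and is removed.
Bob's strategy L is strictly dominated by R (T: 7>2, B: 8>0) and is removed.
For Alice, T strictly dominates B on the remaining columns (C: 9>0, R: 8>0); eliminate B.
Column C is eliminated: R beats it against every remaining row (T: 7>2).
Among the remaining strategies, none is strictly dominated by another pure strategy of the same player, so the elimination stops.
Surviving strategies — Alice: {T}; Bob: {R}.

T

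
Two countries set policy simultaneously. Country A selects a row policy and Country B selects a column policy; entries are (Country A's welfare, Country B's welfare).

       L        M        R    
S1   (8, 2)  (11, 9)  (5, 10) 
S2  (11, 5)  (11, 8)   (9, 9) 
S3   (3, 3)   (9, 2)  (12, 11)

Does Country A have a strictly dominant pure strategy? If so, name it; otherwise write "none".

none

S1 fails to dominate S2 at L (8<11).
S2 fails to dominate S1 at M (11=11).
S3 fails to dominate S1 at L (3<8).
No single strategy dominates all the others.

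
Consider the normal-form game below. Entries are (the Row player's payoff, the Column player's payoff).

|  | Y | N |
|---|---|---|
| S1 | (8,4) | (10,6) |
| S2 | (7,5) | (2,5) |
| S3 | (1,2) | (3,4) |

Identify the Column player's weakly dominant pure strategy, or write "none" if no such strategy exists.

N

N vs Y: S1: 6>4, S2: 5=5, S3: 4>2.
N is at least as good as every other strategy against every opponent action, so it is weakly dominant.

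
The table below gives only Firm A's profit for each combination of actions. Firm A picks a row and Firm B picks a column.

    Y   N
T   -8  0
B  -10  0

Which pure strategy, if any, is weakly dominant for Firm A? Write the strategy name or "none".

T

T vs B: Y: -8>-10, N: 0=0.
T is at least as good as every other strategy against every opponent action, so it is weakly dominant.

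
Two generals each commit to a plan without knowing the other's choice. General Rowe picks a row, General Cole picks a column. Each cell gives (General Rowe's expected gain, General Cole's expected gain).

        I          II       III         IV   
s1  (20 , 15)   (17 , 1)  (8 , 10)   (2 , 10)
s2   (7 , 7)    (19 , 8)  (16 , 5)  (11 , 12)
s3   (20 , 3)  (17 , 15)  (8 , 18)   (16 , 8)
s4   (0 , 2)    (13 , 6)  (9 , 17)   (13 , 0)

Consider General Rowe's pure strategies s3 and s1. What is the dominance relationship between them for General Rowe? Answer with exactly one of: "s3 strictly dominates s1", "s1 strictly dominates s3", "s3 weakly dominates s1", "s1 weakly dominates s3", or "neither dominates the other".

Compare s3 to s1 across each opponent action: I: 20=20, II: 17=17, III: 8=8, IV: 16>2.
s3 is at least as good everywhere and strictly better somewhere (tied only at I, II, III), so s3 weakly but not strictly dominates s1.

s3 weakly dominates s1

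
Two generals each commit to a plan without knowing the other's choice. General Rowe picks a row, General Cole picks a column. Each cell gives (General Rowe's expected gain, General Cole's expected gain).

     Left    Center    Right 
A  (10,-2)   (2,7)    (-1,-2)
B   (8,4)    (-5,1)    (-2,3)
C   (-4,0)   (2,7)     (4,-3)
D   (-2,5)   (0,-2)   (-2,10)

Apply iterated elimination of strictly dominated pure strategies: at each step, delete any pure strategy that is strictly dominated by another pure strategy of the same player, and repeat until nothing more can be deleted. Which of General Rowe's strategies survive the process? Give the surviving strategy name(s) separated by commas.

General Rowe's strategy B is strictly dominated by A (Left: 10>8, Center: 2>-5, Right: -1>-2) and is removed.
For General Rowe, A strictly dominates D on the remaining columns (Left: 10>-2, Center: 2>0, Right: -1>-2); eliminate D.
Column Left is eliminated: Center beats it against every remaining row (A: 7>-2, C: 7>0).
For General Cole, Center strictly dominates Right on the remaining rows (A: 7>-2, C: 7>-3); eliminate Right.
Among the remaining strategies, none is strictly dominated by another pure strategy of the same player, so the elimination stops.
Surviving strategies — General Rowe: {A, C}; General Cole: {Center}.

A, C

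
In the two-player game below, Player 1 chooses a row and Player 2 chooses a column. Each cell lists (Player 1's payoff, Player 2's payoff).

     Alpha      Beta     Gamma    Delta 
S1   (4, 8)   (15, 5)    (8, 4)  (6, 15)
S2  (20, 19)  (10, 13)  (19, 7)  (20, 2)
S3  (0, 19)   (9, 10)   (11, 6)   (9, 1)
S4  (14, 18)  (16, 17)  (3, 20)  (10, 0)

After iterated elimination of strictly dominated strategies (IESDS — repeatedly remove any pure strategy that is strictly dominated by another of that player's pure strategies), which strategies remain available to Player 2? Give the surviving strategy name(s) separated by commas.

For Player 1, S2 strictly dominates S3 on the remaining columns (Alpha: 20>0, Beta: 10>9, Gamma: 19>11, Delta: 20>9); eliminate S3.
Column Beta is eliminated: Alpha beats it against every remaining row (S1: 8>5, S2: 19>13, S4: 18>17).
Row S1 is eliminated: S2 beats it against every remaining column (Alpha: 20>4, Gamma: 19>8, Delta: 20>6).
Player 1's strategy S4 is strictly dominated by S2 (Alpha: 20>14, Gamma: 19>3, Delta: 20>10) and is removed.
Player 2's strategy Gamma is strictly dominated by Alpha (S2: 19>7) and is removed.
For Player 2, Alpha strictly dominates Delta on the remaining rows (S2: 19>2); eliminate Delta.
Among the remaining strategies, none is strictly dominated by another pure strategy of the same player, so the elimination stops.
Surviving strategies — Player 1: {S2}; Player 2: {Alpha}.

Alpha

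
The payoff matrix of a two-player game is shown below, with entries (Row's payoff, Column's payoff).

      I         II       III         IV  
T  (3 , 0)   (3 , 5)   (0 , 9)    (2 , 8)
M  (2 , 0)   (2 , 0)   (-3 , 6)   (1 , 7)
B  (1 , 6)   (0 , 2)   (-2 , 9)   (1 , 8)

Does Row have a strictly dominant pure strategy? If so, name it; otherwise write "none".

T vs M: I: 3>2, II: 3>2, III: 0>-3, IV: 2>1.
T vs B: I: 3>1, II: 3>0, III: 0>-2, IV: 2>1.
T strictly beats every other strategy against every opponent action, so it is strictly dominant.

T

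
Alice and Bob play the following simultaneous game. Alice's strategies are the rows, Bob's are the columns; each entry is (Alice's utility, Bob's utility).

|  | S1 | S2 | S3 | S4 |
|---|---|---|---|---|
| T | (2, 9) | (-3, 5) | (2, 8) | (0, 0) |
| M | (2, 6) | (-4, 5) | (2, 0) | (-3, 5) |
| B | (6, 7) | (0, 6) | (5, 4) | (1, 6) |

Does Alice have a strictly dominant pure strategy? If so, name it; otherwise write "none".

B vs T: S1: 6>2, S2: 0>-3, S3: 5>2, S4: 1>0.
B vs M: S1: 6>2, S2: 0>-4, S3: 5>2, S4: 1>-3.
B strictly beats every other strategy against every opponent action, so it is strictly dominant.

B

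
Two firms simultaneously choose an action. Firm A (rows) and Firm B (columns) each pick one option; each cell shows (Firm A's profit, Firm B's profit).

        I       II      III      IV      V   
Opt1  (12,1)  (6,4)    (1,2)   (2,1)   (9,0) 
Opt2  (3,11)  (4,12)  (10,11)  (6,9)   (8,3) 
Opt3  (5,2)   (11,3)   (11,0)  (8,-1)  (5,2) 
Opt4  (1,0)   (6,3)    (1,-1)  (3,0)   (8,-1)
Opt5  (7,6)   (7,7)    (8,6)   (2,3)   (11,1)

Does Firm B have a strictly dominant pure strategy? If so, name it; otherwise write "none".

II

II vs I: Opt1: 4>1, Opt2: 12>11, Opt3: 3>2, Opt4: 3>0, Opt5: 7>6.
II vs III: Opt1: 4>2, Opt2: 12>11, Opt3: 3>0, Opt4: 3>-1, Opt5: 7>6.
II vs IV: Opt1: 4>1, Opt2: 12>9, Opt3: 3>-1, Opt4: 3>0, Opt5: 7>3.
II vs V: Opt1: 4>0, Opt2: 12>3, Opt3: 3>2, Opt4: 3>-1, Opt5: 7>1.
II strictly beats every other strategy against every opponent action, so it is strictly dominant.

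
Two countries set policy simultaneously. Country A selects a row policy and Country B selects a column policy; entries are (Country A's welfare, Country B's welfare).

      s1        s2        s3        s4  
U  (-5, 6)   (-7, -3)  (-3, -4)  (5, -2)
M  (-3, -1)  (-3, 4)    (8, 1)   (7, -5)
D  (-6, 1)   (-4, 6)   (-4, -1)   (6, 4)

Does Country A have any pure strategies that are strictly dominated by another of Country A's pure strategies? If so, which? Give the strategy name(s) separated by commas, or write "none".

U, D

U: dominated, since M does at least as well everywhere (s1: -3>-5, s2: -3>-7, s3: 8>-3, s4: 7>5).
M: no other strategy beats it everywhere (U at s1 (-3>-5); D at s1 (-3>-6)).
D is strictly dominated by M (s1: -3>-6, s2: -3>-4, s3: 8>-4, s4: 7>6).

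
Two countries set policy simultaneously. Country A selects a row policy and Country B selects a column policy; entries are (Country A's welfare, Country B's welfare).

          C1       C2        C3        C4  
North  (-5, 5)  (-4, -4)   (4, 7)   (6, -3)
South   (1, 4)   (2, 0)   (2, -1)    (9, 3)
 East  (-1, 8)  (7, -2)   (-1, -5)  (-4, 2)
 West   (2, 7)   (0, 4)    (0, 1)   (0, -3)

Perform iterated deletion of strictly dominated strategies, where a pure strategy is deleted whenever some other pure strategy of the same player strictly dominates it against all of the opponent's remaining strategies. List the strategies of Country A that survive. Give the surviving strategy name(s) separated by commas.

North, South, West

Country B's strategy C2 is strictly dominated by C1 (North: 5>-4, South: 4>0, East: 8>-2, West: 7>4) and is removed.
For Country A, South strictly dominates East on the remaining columns (C1: 1>-1, C3: 2>-1, C4: 9>-4); eliminate East.
Country B's strategy C4 is strictly dominated by C1 (North: 5>-3, South: 4>3, West: 7>-3) and is removed.
Among the remaining strategies, none is strictly dominated by another pure strategy of the same player, so the elimination stops.
Surviving strategies — Country A: {North, South, West}; Country B: {C1, C3}.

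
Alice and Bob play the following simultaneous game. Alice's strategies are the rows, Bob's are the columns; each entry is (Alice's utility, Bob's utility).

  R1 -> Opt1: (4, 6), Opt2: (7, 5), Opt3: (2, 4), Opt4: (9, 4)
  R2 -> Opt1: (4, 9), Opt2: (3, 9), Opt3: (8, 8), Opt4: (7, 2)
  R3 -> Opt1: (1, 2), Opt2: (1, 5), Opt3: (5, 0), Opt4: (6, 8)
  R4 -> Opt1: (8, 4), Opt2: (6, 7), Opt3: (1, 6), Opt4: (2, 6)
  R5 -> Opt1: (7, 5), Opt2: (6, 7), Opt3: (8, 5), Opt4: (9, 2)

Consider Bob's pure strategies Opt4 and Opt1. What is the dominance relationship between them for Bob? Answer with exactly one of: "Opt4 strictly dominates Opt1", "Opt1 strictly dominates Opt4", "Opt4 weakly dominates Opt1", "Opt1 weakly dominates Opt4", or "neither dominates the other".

Opt4's payoffs vs Opt1's, by Alice's action — R1: 4<6, R2: 2<9, R3: 8>2, R4: 6>4, R5: 2<5.
Opt4 does better at R3, R4 but worse at R1, R2, R5; neither strategy dominates the other.

neither dominates the other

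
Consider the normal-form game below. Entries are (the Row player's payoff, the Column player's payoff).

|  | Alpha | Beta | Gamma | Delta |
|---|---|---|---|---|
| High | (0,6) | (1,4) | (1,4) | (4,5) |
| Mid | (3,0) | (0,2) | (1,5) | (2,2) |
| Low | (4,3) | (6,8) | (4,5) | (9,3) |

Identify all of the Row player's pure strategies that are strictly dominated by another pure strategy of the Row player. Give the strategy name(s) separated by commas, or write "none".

Low strictly dominates High — Alpha: 4>0, Beta: 6>1, Gamma: 4>1, Delta: 9>4.
Low strictly dominates Mid — Alpha: 4>3, Beta: 6>0, Gamma: 4>1, Delta: 9>2.
Low is not dominated — it holds its own against High at Alpha (4>0); Mid at Alpha (4>3).

High, Mid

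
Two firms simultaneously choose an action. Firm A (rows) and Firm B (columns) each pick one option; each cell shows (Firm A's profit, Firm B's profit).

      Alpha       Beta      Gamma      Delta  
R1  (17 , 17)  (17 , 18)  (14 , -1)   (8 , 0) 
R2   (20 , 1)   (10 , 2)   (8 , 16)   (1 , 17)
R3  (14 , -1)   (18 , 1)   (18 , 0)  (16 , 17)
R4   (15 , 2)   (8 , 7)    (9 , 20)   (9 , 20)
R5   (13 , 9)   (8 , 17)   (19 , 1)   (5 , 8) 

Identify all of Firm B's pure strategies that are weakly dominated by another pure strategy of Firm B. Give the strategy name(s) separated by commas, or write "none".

Alpha, Gamma

Alpha is weakly dominated by Beta (R1: 18>17, R2: 2>1, R3: 1>-1, R4: 7>2, R5: 17>9).
Beta: no other strategy beats it everywhere (Alpha at R1 (18>17); Gamma at R1 (18>-1); Delta at R1 (18>0)).
Delta weakly dominates Gamma — R1: 0>-1, R2: 17>16, R3: 17>0, R4: 20=20, R5: 8>1.
Delta is not dominated — it holds its own against Alpha at R2 (17>1); Beta at R2 (17>2); Gamma at R1 (0>-1).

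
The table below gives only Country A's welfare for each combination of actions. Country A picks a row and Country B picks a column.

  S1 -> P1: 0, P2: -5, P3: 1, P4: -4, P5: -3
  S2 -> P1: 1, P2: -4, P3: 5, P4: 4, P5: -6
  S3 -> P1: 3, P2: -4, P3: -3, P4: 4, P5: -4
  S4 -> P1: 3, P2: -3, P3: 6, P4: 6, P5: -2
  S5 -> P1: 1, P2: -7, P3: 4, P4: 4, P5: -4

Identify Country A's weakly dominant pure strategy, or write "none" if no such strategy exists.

S4

S4 vs S1: P1: 3>0, P2: -3>-5, P3: 6>1, P4: 6>-4, P5: -2>-3.
S4 vs S2: P1: 3>1, P2: -3>-4, P3: 6>5, P4: 6>4, P5: -2>-6.
S4 vs S3: P1: 3=3, P2: -3>-4, P3: 6>-3, P4: 6>4, P5: -2>-4.
S4 vs S5: P1: 3>1, P2: -3>-7, P3: 6>4, P4: 6>4, P5: -2>-4.
S4 is at least as good as every other strategy against every opponent action, so it is weakly dominant.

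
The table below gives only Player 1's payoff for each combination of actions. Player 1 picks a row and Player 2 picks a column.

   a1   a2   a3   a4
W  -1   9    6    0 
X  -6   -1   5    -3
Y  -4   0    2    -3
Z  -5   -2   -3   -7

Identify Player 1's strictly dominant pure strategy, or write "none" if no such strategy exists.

W

W vs X: a1: -1>-6, a2: 9>-1, a3: 6>5, a4: 0>-3.
W vs Y: a1: -1>-4, a2: 9>0, a3: 6>2, a4: 0>-3.
W vs Z: a1: -1>-5, a2: 9>-2, a3: 6>-3, a4: 0>-7.
W strictly beats every other strategy against every opponent action, so it is strictly dominant.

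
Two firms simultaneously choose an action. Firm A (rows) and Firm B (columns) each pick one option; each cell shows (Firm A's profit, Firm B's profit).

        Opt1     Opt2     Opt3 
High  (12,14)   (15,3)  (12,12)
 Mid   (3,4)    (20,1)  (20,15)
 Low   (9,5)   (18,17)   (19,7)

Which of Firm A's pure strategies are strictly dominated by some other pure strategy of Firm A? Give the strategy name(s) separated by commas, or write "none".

none

Nothing dominates High: Mid at Opt1 (12>3); Low at Opt1 (12>9).
Mid: no other strategy beats it everywhere (High at Opt2 (20>15); Low at Opt2 (20>18)).
Low is not dominated — it holds its own against High at Opt2 (18>15); Mid at Opt1 (9>3).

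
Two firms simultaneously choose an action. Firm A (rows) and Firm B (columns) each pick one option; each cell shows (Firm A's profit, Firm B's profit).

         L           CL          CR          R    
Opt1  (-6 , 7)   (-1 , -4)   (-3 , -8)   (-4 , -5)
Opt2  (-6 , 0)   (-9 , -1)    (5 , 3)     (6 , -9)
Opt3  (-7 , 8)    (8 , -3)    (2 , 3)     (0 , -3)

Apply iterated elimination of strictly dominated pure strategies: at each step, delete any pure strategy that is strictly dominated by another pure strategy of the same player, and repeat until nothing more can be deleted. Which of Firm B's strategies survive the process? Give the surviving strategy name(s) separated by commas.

For Firm B, L strictly dominates CL on the remaining rows (Opt1: 7>-4, Opt2: 0>-1, Opt3: 8>-3); eliminate CL.
Firm A's strategy Opt3 is strictly dominated by Opt2 (L: -6>-7, CR: 5>2, R: 6>0) and is removed.
Column R is eliminated: L beats it against every remaining row (Opt1: 7>-5, Opt2: 0>-9).
Among the remaining strategies, none is strictly dominated by another pure strategy of the same player, so the elimination stops.
Surviving strategies — Firm A: {Opt1, Opt2}; Firm B: {L, CR}.

L, CR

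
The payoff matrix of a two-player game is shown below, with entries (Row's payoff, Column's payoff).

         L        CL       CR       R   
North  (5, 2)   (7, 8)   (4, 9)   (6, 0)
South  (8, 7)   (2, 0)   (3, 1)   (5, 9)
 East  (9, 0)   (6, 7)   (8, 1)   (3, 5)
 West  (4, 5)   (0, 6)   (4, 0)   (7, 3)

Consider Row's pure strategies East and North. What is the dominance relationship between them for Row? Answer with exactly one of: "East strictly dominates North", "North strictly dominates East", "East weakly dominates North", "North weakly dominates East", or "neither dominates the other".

neither dominates the other

East's payoffs vs North's, by Column's action — L: 9>5, CL: 6<7, CR: 8>4, R: 3<6.
East does better at L, CR but worse at CL, R; neither strategy dominates the other.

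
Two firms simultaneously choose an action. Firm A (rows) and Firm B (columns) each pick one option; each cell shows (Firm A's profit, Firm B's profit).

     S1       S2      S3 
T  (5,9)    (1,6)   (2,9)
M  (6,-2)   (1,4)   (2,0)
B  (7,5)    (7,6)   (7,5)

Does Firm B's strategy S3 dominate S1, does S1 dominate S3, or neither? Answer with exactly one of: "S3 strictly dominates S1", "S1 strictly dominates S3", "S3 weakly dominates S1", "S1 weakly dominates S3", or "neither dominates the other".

S3 weakly dominates S1

Compare S3 to S1 across each opponent action: T: 9=9, M: 0>-2, B: 5=5.
S3 is at least as good everywhere and strictly better somewhere (tied only at T, B), so S3 weakly but not strictly dominates S1.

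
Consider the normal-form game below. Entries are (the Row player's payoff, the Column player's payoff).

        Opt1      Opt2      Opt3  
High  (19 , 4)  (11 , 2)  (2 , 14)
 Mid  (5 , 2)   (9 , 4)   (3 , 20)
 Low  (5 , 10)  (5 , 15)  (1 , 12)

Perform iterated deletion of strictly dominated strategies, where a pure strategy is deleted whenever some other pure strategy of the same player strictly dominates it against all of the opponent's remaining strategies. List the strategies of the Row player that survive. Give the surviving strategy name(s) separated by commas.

Mid

Row Low is eliminated: High beats it against every remaining column (Opt1: 19>5, Opt2: 11>5, Opt3: 2>1).
Column Opt1 is eliminated: Opt3 beats it against every remaining row (High: 14>4, Mid: 20>2).
For the Column player, Opt3 strictly dominates Opt2 on the remaining rows (High: 14>2, Mid: 20>4); eliminate Opt2.
Row High is eliminated: Mid beats it against every remaining column (Opt3: 3>2).
Among the remaining strategies, none is strictly dominated by another pure strategy of the same player, so the elimination stops.
Surviving strategies — the Row player: {Mid}; the Column player: {Opt3}.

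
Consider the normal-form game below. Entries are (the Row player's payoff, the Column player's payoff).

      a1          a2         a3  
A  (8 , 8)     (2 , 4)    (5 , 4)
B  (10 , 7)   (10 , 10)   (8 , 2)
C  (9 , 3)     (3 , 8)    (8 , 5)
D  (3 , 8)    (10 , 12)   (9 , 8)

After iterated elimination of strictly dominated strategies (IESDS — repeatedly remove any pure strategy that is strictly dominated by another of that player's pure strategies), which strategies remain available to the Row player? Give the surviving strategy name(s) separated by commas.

Row A is eliminated: B beats it against every remaining column (a1: 10>8, a2: 10>2, a3: 8>5).
For the Column player, a2 strictly dominates a1 on the remaining rows (B: 10>7, C: 8>3, D: 12>8); eliminate a1.
The Row player's strategy C is strictly dominated by D (a2: 10>3, a3: 9>8) and is removed.
For the Column player, a2 strictly dominates a3 on the remaining rows (B: 10>2, D: 12>8); eliminate a3.
Among the remaining strategies, none is strictly dominated by another pure strategy of the same player, so the elimination stops.
Surviving strategies — the Row player: {B, D}; the Column player: {a2}.

B, D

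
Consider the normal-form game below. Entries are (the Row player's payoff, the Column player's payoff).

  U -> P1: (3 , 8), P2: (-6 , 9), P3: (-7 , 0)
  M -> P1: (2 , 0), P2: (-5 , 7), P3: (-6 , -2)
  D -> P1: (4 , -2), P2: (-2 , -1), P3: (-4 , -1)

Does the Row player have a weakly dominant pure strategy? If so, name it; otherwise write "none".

D

D vs U: P1: 4>3, P2: -2>-6, P3: -4>-7.
D vs M: P1: 4>2, P2: -2>-5, P3: -4>-6.
D is at least as good as every other strategy against every opponent action, so it is weakly dominant.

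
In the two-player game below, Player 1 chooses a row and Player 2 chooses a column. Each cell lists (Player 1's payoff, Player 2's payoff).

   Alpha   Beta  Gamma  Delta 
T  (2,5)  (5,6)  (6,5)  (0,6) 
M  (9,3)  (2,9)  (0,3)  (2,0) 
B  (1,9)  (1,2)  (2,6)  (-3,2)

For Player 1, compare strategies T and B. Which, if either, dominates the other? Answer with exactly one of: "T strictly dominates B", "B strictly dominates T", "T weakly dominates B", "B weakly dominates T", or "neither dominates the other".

Compare T to B across each opponent action: Alpha: 2>1, Beta: 5>1, Gamma: 6>2, Delta: 0>-3.
Every comparison favours T, so T strictly dominates B.

T strictly dominates B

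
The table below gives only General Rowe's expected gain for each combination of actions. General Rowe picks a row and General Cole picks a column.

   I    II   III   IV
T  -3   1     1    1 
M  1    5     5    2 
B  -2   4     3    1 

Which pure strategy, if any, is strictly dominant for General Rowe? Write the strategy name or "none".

M vs T: I: 1>-3, II: 5>1, III: 5>1, IV: 2>1.
M vs B: I: 1>-2, II: 5>4, III: 5>3, IV: 2>1.
M strictly beats every other strategy against every opponent action, so it is strictly dominant.

M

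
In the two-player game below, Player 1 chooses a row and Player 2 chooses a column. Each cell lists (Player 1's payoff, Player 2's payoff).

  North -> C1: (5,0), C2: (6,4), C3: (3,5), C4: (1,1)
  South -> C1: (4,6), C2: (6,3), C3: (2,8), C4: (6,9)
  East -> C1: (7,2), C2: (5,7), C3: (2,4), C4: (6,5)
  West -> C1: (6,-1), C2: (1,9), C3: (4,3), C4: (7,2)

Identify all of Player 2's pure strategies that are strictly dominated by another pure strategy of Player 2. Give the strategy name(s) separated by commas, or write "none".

C1

C1 is strictly dominated by C3 (North: 5>0, South: 8>6, East: 4>2, West: 3>-1).
Nothing dominates C2: C1 at North (4>0); C3 at East (7>4); C4 at North (4>1).
C3: no other strategy beats it everywhere (C1 at North (5>0); C2 at North (5>4); C4 at North (5>1)).
C4 is not dominated — it holds its own against C1 at North (1>0); C2 at South (9>3); C3 at South (9>8).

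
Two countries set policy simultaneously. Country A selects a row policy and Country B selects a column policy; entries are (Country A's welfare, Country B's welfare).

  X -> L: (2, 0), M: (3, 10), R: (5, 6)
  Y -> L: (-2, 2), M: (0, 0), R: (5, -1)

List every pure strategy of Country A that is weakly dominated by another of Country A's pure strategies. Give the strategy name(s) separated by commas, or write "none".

Nothing dominates X: Y at L (2>-2).
X weakly dominates Y — L: 2>-2, M: 3>0, R: 5=5.

Y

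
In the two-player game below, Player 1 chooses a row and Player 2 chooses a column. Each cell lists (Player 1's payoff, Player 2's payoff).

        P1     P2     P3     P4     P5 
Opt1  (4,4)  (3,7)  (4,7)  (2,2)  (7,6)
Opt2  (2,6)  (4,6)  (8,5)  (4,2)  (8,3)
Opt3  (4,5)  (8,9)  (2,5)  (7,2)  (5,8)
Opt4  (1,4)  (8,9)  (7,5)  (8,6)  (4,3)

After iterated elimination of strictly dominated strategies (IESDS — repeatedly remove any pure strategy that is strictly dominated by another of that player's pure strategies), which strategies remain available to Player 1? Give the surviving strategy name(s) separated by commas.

Opt1, Opt2, Opt3, Opt4

For Player 2, P2 strictly dominates P4 on the remaining rows (Opt1: 7>2, Opt2: 6>2, Opt3: 9>2, Opt4: 9>6); eliminate P4.
Player 2's strategy P5 is strictly dominated by P2 (Opt1: 7>6, Opt2: 6>3, Opt3: 9>8, Opt4: 9>3) and is removed.
Among the remaining strategies, none is strictly dominated by another pure strategy of the same player, so the elimination stops.
Surviving strategies — Player 1: {Opt1, Opt2, Opt3, Opt4}; Player 2: {P1, P2, P3}.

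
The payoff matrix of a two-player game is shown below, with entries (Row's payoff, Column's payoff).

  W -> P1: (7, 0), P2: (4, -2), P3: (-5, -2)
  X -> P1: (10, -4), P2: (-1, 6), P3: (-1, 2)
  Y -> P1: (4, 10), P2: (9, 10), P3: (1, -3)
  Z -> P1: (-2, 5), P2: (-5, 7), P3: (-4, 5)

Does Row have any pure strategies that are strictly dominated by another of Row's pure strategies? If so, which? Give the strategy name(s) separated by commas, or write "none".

W is not dominated — it holds its own against X at P2 (4>-1); Y at P1 (7>4); Z at P1 (7>-2).
X is not dominated — it holds its own against W at P1 (10>7); Y at P1 (10>4); Z at P1 (10>-2).
Y: no other strategy beats it everywhere (W at P2 (9>4); X at P2 (9>-1); Z at P1 (4>-2)).
Z: dominated, since X does at least as well everywhere (P1: 10>-2, P2: -1>-5, P3: -1>-4).

Z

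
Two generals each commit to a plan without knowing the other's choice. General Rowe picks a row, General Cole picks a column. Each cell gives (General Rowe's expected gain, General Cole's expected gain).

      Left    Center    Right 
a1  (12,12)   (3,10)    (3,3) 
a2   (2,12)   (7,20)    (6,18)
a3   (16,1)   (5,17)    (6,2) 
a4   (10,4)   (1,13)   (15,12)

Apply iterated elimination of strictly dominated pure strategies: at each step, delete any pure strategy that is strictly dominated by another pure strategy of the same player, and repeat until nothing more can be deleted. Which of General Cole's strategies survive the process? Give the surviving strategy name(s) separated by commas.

Center

General Rowe's strategy a1 is strictly dominated by a3 (Left: 16>12, Center: 5>3, Right: 6>3) and is removed.
For General Cole, Center strictly dominates Left on the remaining rows (a2: 20>12, a3: 17>1, a4: 13>4); eliminate Left.
For General Cole, Center strictly dominates Right on the remaining rows (a2: 20>18, a3: 17>2, a4: 13>12); eliminate Right.
Row a3 is eliminated: a2 beats it against every remaining column (Center: 7>5).
For General Rowe, a2 strictly dominates a4 on the remaining columns (Center: 7>1); eliminate a4.
Among the remaining strategies, none is strictly dominated by another pure strategy of the same player, so the elimination stops.
Surviving strategies — General Rowe: {a2}; General Cole: {Center}.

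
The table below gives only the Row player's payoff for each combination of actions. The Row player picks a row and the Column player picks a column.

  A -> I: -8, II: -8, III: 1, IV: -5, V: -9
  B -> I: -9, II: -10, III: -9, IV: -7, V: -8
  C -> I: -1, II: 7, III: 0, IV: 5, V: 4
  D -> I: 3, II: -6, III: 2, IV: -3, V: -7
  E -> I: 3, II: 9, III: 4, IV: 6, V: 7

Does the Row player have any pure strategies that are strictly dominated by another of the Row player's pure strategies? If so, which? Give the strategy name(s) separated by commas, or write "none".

A, B, C

D strictly dominates A — I: 3>-8, II: -6>-8, III: 2>1, IV: -3>-5, V: -7>-9.
C strictly dominates B — I: -1>-9, II: 7>-10, III: 0>-9, IV: 5>-7, V: 4>-8.
C: dominated, since E does at least as well everywhere (I: 3>-1, II: 9>7, III: 4>0, IV: 6>5, V: 7>4).
Nothing dominates D: A at I (3>-8); B at I (3>-9); C at I (3>-1); E at I (3=3).
E: no other strategy beats it everywhere (A at I (3>-8); B at I (3>-9); C at I (3>-1); D at I (3=3)).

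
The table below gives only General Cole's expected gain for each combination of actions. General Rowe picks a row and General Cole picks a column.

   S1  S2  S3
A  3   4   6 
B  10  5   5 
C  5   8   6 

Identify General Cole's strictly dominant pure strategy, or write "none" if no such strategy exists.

none

S1 fails to dominate S2 at A (3<4).
S2 fails to dominate S1 at B (5<10).
S3 fails to dominate S1 at B (5<10).
No single strategy dominates all the others.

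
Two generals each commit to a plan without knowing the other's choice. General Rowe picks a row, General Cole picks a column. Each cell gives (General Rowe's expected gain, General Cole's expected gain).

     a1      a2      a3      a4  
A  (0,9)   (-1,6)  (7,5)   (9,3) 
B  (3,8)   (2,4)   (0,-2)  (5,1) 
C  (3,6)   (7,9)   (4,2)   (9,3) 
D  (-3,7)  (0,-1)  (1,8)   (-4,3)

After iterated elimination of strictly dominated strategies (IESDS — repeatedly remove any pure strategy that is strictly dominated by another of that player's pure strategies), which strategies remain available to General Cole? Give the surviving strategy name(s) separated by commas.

a1, a2

General Rowe's strategy D is strictly dominated by C (a1: 3>-3, a2: 7>0, a3: 4>1, a4: 9>-4) and is removed.
For General Cole, a1 strictly dominates a3 on the remaining rows (A: 9>5, B: 8>-2, C: 6>2); eliminate a3.
General Cole's strategy a4 is strictly dominated by a1 (A: 9>3, B: 8>1, C: 6>3) and is removed.
General Rowe's strategy A is strictly dominated by B (a1: 3>0, a2: 2>-1) and is removed.
Among the remaining strategies, none is strictly dominated by another pure strategy of the same player, so the elimination stops.
Surviving strategies — General Rowe: {B, C}; General Cole: {a1, a2}.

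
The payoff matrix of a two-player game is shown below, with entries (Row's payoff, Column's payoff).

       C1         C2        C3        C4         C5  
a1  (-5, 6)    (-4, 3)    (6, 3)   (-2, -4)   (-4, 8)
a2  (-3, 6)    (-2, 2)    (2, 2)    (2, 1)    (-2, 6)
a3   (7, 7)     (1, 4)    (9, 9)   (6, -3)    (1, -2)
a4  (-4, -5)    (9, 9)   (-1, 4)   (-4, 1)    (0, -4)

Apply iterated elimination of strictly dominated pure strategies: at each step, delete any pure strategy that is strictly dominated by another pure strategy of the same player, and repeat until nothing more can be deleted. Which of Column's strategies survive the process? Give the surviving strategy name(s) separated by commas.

For Row, a3 strictly dominates a1 on the remaining columns (C1: 7>-5, C2: 1>-4, C3: 9>6, C4: 6>-2, C5: 1>-4); eliminate a1.
Row's strategy a2 is strictly dominated by a3 (C1: 7>-3, C2: 1>-2, C3: 9>2, C4: 6>2, C5: 1>-2) and is removed.
For Column, C3 strictly dominates C1 on the remaining rows (a3: 9>7, a4: 4>-5); eliminate C1.
Column's strategy C4 is strictly dominated by C2 (a3: 4>-3, a4: 9>1) and is removed.
For Column, C2 strictly dominates C5 on the remaining rows (a3: 4>-2, a4: 9>-4); eliminate C5.
Among the remaining strategies, none is strictly dominated by another pure strategy of the same player, so the elimination stops.
Surviving strategies — Row: {a3, a4}; Column: {C2, C3}.

C2, C3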